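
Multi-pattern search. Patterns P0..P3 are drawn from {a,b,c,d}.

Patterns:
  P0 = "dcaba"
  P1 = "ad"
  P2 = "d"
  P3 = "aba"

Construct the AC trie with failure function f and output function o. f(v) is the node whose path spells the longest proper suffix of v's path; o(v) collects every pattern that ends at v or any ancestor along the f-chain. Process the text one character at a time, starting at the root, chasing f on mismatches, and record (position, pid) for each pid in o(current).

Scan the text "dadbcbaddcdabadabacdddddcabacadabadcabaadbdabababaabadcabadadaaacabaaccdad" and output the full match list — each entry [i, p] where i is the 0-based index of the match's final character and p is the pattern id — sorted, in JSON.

Construct AC machine:
Trie nodes:
  0='ε' goto a→6 d→1
  1='d' goto c→2  ←P2
  2='dc' goto a→3
  3='dca' goto b→4
  4='dcab' goto a→5
  5='dcaba' goto ·  ←P0
  6='a' goto b→8 d→7
  7='ad' goto ·  ←P1
  8='ab' goto a→9
  9='aba' goto ·  ←P3

Failure links (BFS by depth):
  fail(1) 'd': from fail(0)=0 chase 'd': 0 ⇒ 0;  out={2}∪out(0)={2}
  fail(6) 'a': from fail(0)=0 chase 'a': 0 ⇒ 0;  out=∅∪out(0)=∅
  fail(2) 'dc': from fail(1)=0 chase 'c': 0 ⇒ 0;  out=∅∪out(0)=∅
  fail(7) 'ad': from fail(6)=0 chase 'd': 0 ⇒ 1;  out={1}∪out(1)={1,2}
  fail(8) 'ab': from fail(6)=0 chase 'b': 0 ⇒ 0;  out=∅∪out(0)=∅
  fail(3) 'dca': from fail(2)=0 chase 'a': 0 ⇒ 6;  out=∅∪out(6)=∅
  fail(9) 'aba': from fail(8)=0 chase 'a': 0 ⇒ 6;  out={3}∪out(6)={3}
  fail(4) 'dcab': from fail(3)=6 chase 'b': 6 ⇒ 8;  out=∅∪out(8)=∅
  fail(5) 'dcaba': from fail(4)=8 chase 'a': 8 ⇒ 9;  out={0}∪out(9)={0,3}

Run:
pos 0 'd': at 1  ** P2@[0:0]
pos 1 'a': at 6 ·f
pos 2 'd': at 7  ** P1@[1:2],P2@[2:2]
pos 3 'b': at 0 ·f
pos 4 'c': at 0
pos 5 'b': at 0
pos 6 'a': at 6
pos 7 'd': at 7  ** P1@[6:7],P2@[7:7]
pos 8 'd': at 1 ·f  ** P2@[8:8]
pos 9 'c': at 2
pos 10 'd': at 1 ·f  ** P2@[10:10]
pos 11 'a': at 6 ·f
pos 12 'b': at 8
pos 13 'a': at 9  ** P3@[11:13]
pos 14 'd': at 7 ·f  ** P1@[13:14],P2@[14:14]
pos 15 'a': at 6 ·f
pos 16 'b': at 8
pos 17 'a': at 9  ** P3@[15:17]
pos 18 'c': at 0 ·f
pos 19 'd': at 1  ** P2@[19:19]
pos 20 'd': at 1 ·f  ** P2@[20:20]
pos 21 'd': at 1 ·f  ** P2@[21:21]
pos 22 'd': at 1 ·f  ** P2@[22:22]
pos 23 'd': at 1 ·f  ** P2@[23:23]
pos 24 'c': at 2
pos 25 'a': at 3
pos 26 'b': at 4
pos 27 'a': at 5  ** P0@[23:27],P3@[25:27]
pos 28 'c': at 0 ·f
pos 29 'a': at 6
pos 30 'd': at 7  ** P1@[29:30],P2@[30:30]
pos 31 'a': at 6 ·f
pos 32 'b': at 8
pos 33 'a': at 9  ** P3@[31:33]
pos 34 'd': at 7 ·f  ** P1@[33:34],P2@[34:34]
pos 35 'c': at 2 ·f
pos 36 'a': at 3
pos 37 'b': at 4
pos 38 'a': at 5  ** P0@[34:38],P3@[36:38]
pos 39 'a': at 6 ·f
pos 40 'd': at 7  ** P1@[39:40],P2@[40:40]
pos 41 'b': at 0 ·f
pos 42 'd': at 1  ** P2@[42:42]
pos 43 'a': at 6 ·f
pos 44 'b': at 8
pos 45 'a': at 9  ** P3@[43:45]
pos 46 'b': at 8 ·f
pos 47 'a': at 9  ** P3@[45:47]
pos 48 'b': at 8 ·f
pos 49 'a': at 9  ** P3@[47:49]
pos 50 'a': at 6 ·f
pos 51 'b': at 8
pos 52 'a': at 9  ** P3@[50:52]
pos 53 'd': at 7 ·f  ** P1@[52:53],P2@[53:53]
pos 54 'c': at 2 ·f
pos 55 'a': at 3
pos 56 'b': at 4
pos 57 'a': at 5  ** P0@[53:57],P3@[55:57]
pos 58 'd': at 7 ·f  ** P1@[57:58],P2@[58:58]
pos 59 'a': at 6 ·f
pos 60 'd': at 7  ** P1@[59:60],P2@[60:60]
pos 61 'a': at 6 ·f
pos 62 'a': at 6 ·f
pos 63 'a': at 6 ·f
pos 64 'c': at 0 ·f
pos 65 'a': at 6
pos 66 'b': at 8
pos 67 'a': at 9  ** P3@[65:67]
pos 68 'a': at 6 ·f
pos 69 'c': at 0 ·f
pos 70 'c': at 0
pos 71 'd': at 1  ** P2@[71:71]
pos 72 'a': at 6 ·f
pos 73 'd': at 7  ** P1@[72:73],P2@[73:73]

Result: [[0,2],[2,1],[2,2],[7,1],[7,2],[8,2],[10,2],[13,3],[14,1],[14,2],[17,3],[19,2],[20,2],[21,2],[22,2],[23,2],[27,0],[27,3],[30,1],[30,2],[33,3],[34,1],[34,2],[38,0],[38,3],[40,1],[40,2],[42,2],[45,3],[47,3],[49,3],[52,3],[53,1],[53,2],[57,0],[57,3],[58,1],[58,2],[60,1],[60,2],[67,3],[71,2],[73,1],[73,2]]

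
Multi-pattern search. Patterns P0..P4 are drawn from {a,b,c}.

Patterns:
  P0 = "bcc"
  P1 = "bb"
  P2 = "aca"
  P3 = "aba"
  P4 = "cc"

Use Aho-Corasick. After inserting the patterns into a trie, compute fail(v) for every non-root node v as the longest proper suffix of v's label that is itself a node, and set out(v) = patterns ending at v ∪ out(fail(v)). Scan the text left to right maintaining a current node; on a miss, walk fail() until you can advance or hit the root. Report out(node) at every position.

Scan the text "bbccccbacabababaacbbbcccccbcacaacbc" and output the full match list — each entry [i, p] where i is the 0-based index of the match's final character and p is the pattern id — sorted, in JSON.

Build:
Trie (insert patterns):
  n0 'ε': a→5 b→1 c→10
  n1 'b': b→4 c→2
  n2 'bc': c→3
  n3 'bcc': ·  ←P0
  n4 'bb': ·  ←P1
  n5 'a': b→8 c→6
  n6 'ac': a→7
  n7 'aca': ·  ←P2
  n8 'ab': a→9
  n9 'aba': ·  ←P3
  n10 'c': c→11
  n11 'cc': ·  ←P4

Failure links (BFS by depth):
  n1('b'): parent n0 fail=0; on 'b' 0 → fail=0;  out ∅∪∅=∅
  n5('a'): parent n0 fail=0; on 'a' 0 → fail=0;  out ∅∪∅=∅
  n10('c'): parent n0 fail=0; on 'c' 0 → fail=0;  out ∅∪∅=∅
  n2('bc'): parent n1 fail=0; on 'c' 0 → fail=10;  out ∅∪∅=∅
  n4('bb'): parent n1 fail=0; on 'b' 0 → fail=1;  out {1}∪∅={1}
  n6('ac'): parent n5 fail=0; on 'c' 0 → fail=10;  out ∅∪∅=∅
  n8('ab'): parent n5 fail=0; on 'b' 0 → fail=1;  out ∅∪∅=∅
  n11('cc'): parent n10 fail=0; on 'c' 0 → fail=10;  out {4}∪∅={4}
  n3('bcc'): parent n2 fail=10; on 'c' 10 → fail=11;  out {0}∪{4}={0,4}
  n7('aca'): parent n6 fail=10; on 'a' 10→0 → fail=5;  out {2}∪∅={2}
  n9('aba'): parent n8 fail=1; on 'a' 1→0 → fail=5;  out {3}∪∅={3}

Run:
[0] read 'b'  n0⇒n1
[1] read 'b'  n1⇒n4  → match P1@[0:1]
[2] read 'c'  n4⇒n2 (fail-walked)
[3] read 'c'  n2⇒n3  → match P0@[1:3],P4@[2:3]
[4] read 'c'  n3⇒n11 (fail-walked)  → match P4@[3:4]
[5] read 'c'  n11⇒n11 (fail-walked)  → match P4@[4:5]
[6] read 'b'  n11⇒n1 (fail-walked)
[7] read 'a'  n1⇒n5 (fail-walked)
[8] read 'c'  n5⇒n6
[9] read 'a'  n6⇒n7  → match P2@[7:9]
[10] read 'b'  n7⇒n8 (fail-walked)
[11] read 'a'  n8⇒n9  → match P3@[9:11]
[12] read 'b'  n9⇒n8 (fail-walked)
[13] read 'a'  n8⇒n9  → match P3@[11:13]
[14] read 'b'  n9⇒n8 (fail-walked)
[15] read 'a'  n8⇒n9  → match P3@[13:15]
[16] read 'a'  n9⇒n5 (fail-walked)
[17] read 'c'  n5⇒n6
[18] read 'b'  n6⇒n1 (fail-walked)
[19] read 'b'  n1⇒n4  → match P1@[18:19]
[20] read 'b'  n4⇒n4 (fail-walked)  → match P1@[19:20]
[21] read 'c'  n4⇒n2 (fail-walked)
[22] read 'c'  n2⇒n3  → match P0@[20:22],P4@[21:22]
[23] read 'c'  n3⇒n11 (fail-walked)  → match P4@[22:23]
[24] read 'c'  n11⇒n11 (fail-walked)  → match P4@[23:24]
[25] read 'c'  n11⇒n11 (fail-walked)  → match P4@[24:25]
[26] read 'b'  n11⇒n1 (fail-walked)
[27] read 'c'  n1⇒n2
[28] read 'a'  n2⇒n5 (fail-walked)
[29] read 'c'  n5⇒n6
[30] read 'a'  n6⇒n7  → match P2@[28:30]
[31] read 'a'  n7⇒n5 (fail-walked)
[32] read 'c'  n5⇒n6
[33] read 'b'  n6⇒n1 (fail-walked)
[34] read 'c'  n1⇒n2

Matches: [[1,1],[3,0],[3,4],[4,4],[5,4],[9,2],[11,3],[13,3],[15,3],[19,1],[20,1],[22,0],[22,4],[23,4],[24,4],[25,4],[30,2]]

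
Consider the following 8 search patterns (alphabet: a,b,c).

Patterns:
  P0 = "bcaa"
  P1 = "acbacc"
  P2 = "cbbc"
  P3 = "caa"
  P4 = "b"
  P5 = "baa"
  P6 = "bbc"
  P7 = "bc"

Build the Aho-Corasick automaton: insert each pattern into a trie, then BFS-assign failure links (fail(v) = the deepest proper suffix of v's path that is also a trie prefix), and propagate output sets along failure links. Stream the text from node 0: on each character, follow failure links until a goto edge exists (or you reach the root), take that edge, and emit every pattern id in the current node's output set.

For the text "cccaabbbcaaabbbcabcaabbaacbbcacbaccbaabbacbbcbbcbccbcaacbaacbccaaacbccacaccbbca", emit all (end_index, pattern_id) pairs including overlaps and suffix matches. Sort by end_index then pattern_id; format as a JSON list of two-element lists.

Construct AC machine:
Trie nodes:
  n0 'ε': a→5 b→1 c→11
  n1 'b': a→17 b→19 c→2  ←P4
  n2 'bc': a→3  ←P7
  n3 'bca': a→4
  n4 'bcaa': ·  ←P0
  n5 'a': c→6
  n6 'ac': b→7
  n7 'acb': a→8
  n8 'acba': c→9
  n9 'acbac': c→10
  n10 'acbacc': ·  ←P1
  n11 'c': a→15 b→12
  n12 'cb': b→13
  n13 'cbb': c→14
  n14 'cbbc': ·  ←P2
  n15 'ca': a→16
  n16 'caa': ·  ←P3
  n17 'ba': a→18
  n18 'baa': ·  ←P5
  n19 'bb': c→20
  n20 'bbc': ·  ←P6

Failure links (BFS by depth):
  n1('b'): parent n0 fail=0; on 'b' 0 → fail=0;  out {4}∪∅={4}
  n5('a'): parent n0 fail=0; on 'a' 0 → fail=0;  out ∅∪∅=∅
  n11('c'): parent n0 fail=0; on 'c' 0 → fail=0;  out ∅∪∅=∅
  n2('bc'): parent n1 fail=0; on 'c' 0 → fail=11;  out {7}∪∅={7}
  n6('ac'): parent n5 fail=0; on 'c' 0 → fail=11;  out ∅∪∅=∅
  n12('cb'): parent n11 fail=0; on 'b' 0 → fail=1;  out ∅∪{4}={4}
  n15('ca'): parent n11 fail=0; on 'a' 0 → fail=5;  out ∅∪∅=∅
  n17('ba'): parent n1 fail=0; on 'a' 0 → fail=5;  out ∅∪∅=∅
  n19('bb'): parent n1 fail=0; on 'b' 0 → fail=1;  out ∅∪{4}={4}
  n3('bca'): parent n2 fail=11; on 'a' 11 → fail=15;  out ∅∪∅=∅
  n7('acb'): parent n6 fail=11; on 'b' 11 → fail=12;  out ∅∪{4}={4}
  n13('cbb'): parent n12 fail=1; on 'b' 1 → fail=19;  out ∅∪{4}={4}
  n16('caa'): parent n15 fail=5; on 'a' 5→0 → fail=5;  out {3}∪∅={3}
  n18('baa'): parent n17 fail=5; on 'a' 5→0 → fail=5;  out {5}∪∅={5}
  n20('bbc'): parent n19 fail=1; on 'c' 1 → fail=2;  out {6}∪{7}={6,7}
  n4('bcaa'): parent n3 fail=15; on 'a' 15 → fail=16;  out {0}∪{3}={0,3}
  n8('acba'): parent n7 fail=12; on 'a' 12→1 → fail=17;  out ∅∪∅=∅
  n14('cbbc'): parent n13 fail=19; on 'c' 19 → fail=20;  out {2}∪{6,7}={2,6,7}
  n9('acbac'): parent n8 fail=17; on 'c' 17→5 → fail=6;  out ∅∪∅=∅
  n10('acbacc'): parent n9 fail=6; on 'c' 6→11→0 → fail=11;  out {1}∪∅={1}

Scan:
i=0 'c': node 0→11
i=1 'c': node 11→11 ·f
i=2 'c': node 11→11 ·f
i=3 'a': node 11→15
i=4 'a': node 15→16  emit P3@[2:4]
i=5 'b': node 16→1 ·f  emit P4@[5:5]
i=6 'b': node 1→19  emit P4@[6:6]
i=7 'b': node 19→19 ·f  emit P4@[7:7]
i=8 'c': node 19→20  emit P6@[6:8],P7@[7:8]
i=9 'a': node 20→3 ·f
i=10 'a': node 3→4  emit P0@[7:10],P3@[8:10]
i=11 'a': node 4→5 ·f
i=12 'b': node 5→1 ·f  emit P4@[12:12]
i=13 'b': node 1→19  emit P4@[13:13]
i=14 'b': node 19→19 ·f  emit P4@[14:14]
i=15 'c': node 19→20  emit P6@[13:15],P7@[14:15]
i=16 'a': node 20→3 ·f
i=17 'b': node 3→1 ·f  emit P4@[17:17]
i=18 'c': node 1→2  emit P7@[17:18]
i=19 'a': node 2→3
i=20 'a': node 3→4  emit P0@[17:20],P3@[18:20]
i=21 'b': node 4→1 ·f  emit P4@[21:21]
i=22 'b': node 1→19  emit P4@[22:22]
i=23 'a': node 19→17 ·f
i=24 'a': node 17→18  emit P5@[22:24]
i=25 'c': node 18→6 ·f
i=26 'b': node 6→7  emit P4@[26:26]
i=27 'b': node 7→13 ·f  emit P4@[27:27]
i=28 'c': node 13→14  emit P2@[25:28],P6@[26:28],P7@[27:28]
i=29 'a': node 14→3 ·f
i=30 'c': node 3→6 ·f
i=31 'b': node 6→7  emit P4@[31:31]
i=32 'a': node 7→8
i=33 'c': node 8→9
i=34 'c': node 9→10  emit P1@[29:34]
i=35 'b': node 10→12 ·f  emit P4@[35:35]
i=36 'a': node 12→17 ·f
i=37 'a': node 17→18  emit P5@[35:37]
i=38 'b': node 18→1 ·f  emit P4@[38:38]
i=39 'b': node 1→19  emit P4@[39:39]
i=40 'a': node 19→17 ·f
i=41 'c': node 17→6 ·f
i=42 'b': node 6→7  emit P4@[42:42]
i=43 'b': node 7→13 ·f  emit P4@[43:43]
i=44 'c': node 13→14  emit P2@[41:44],P6@[42:44],P7@[43:44]
i=45 'b': node 14→12 ·f  emit P4@[45:45]
i=46 'b': node 12→13  emit P4@[46:46]
i=47 'c': node 13→14  emit P2@[44:47],P6@[45:47],P7@[46:47]
i=48 'b': node 14→12 ·f  emit P4@[48:48]
i=49 'c': node 12→2 ·f  emit P7@[48:49]
i=50 'c': node 2→11 ·f
i=51 'b': node 11→12  emit P4@[51:51]
i=52 'c': node 12→2 ·f  emit P7@[51:52]
i=53 'a': node 2→3
i=54 'a': node 3→4  emit P0@[51:54],P3@[52:54]
i=55 'c': node 4→6 ·f
i=56 'b': node 6→7  emit P4@[56:56]
i=57 'a': node 7→8
i=58 'a': node 8→18 ·f  emit P5@[56:58]
i=59 'c': node 18→6 ·f
i=60 'b': node 6→7  emit P4@[60:60]
i=61 'c': node 7→2 ·f  emit P7@[60:61]
i=62 'c': node 2→11 ·f
i=63 'a': node 11→15
i=64 'a': node 15→16  emit P3@[62:64]
i=65 'a': node 16→5 ·f
i=66 'c': node 5→6
i=67 'b': node 6→7  emit P4@[67:67]
i=68 'c': node 7→2 ·f  emit P7@[67:68]
i=69 'c': node 2→11 ·f
i=70 'a': node 11→15
i=71 'c': node 15→6 ·f
i=72 'a': node 6→15 ·f
i=73 'c': node 15→6 ·f
i=74 'c': node 6→11 ·f
i=75 'b': node 11→12  emit P4@[75:75]
i=76 'b': node 12→13  emit P4@[76:76]
i=77 'c': node 13→14  emit P2@[74:77],P6@[75:77],P7@[76:77]
i=78 'a': node 14→3 ·f

All matches (sorted): [[4,3],[5,4],[6,4],[7,4],[8,6],[8,7],[10,0],[10,3],[12,4],[13,4],[14,4],[15,6],[15,7],[17,4],[18,7],[20,0],[20,3],[21,4],[22,4],[24,5],[26,4],[27,4],[28,2],[28,6],[28,7],[31,4],[34,1],[35,4],[37,5],[38,4],[39,4],[42,4],[43,4],[44,2],[44,6],[44,7],[45,4],[46,4],[47,2],[47,6],[47,7],[48,4],[49,7],[51,4],[52,7],[54,0],[54,3],[56,4],[58,5],[60,4],[61,7],[64,3],[67,4],[68,7],[75,4],[76,4],[77,2],[77,6],[77,7]]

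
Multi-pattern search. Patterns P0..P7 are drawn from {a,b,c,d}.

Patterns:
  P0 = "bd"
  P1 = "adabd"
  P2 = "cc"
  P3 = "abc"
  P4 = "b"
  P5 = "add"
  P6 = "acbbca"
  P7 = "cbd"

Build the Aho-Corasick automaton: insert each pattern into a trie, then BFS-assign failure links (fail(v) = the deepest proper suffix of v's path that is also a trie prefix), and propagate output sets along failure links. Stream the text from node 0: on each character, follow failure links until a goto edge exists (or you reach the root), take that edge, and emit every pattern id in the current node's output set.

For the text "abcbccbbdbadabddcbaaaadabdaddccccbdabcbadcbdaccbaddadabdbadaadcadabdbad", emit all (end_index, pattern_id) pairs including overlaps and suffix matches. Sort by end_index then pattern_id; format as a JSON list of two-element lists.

Build:
Trie nodes:
  0='ε' goto a→3 b→1 c→8
  1='b' goto d→2  ←P4
  2='bd' goto ·  ←P0
  3='a' goto b→10 c→13 d→4
  4='ad' goto a→5 d→12
  5='ada' goto b→6
  6='adab' goto d→7
  7='adabd' goto ·  ←P1
  8='c' goto b→18 c→9
  9='cc' goto ·  ←P2
  10='ab' goto c→11
  11='abc' goto ·  ←P3
  12='add' goto ·  ←P5
  13='ac' goto b→14
  14='acb' goto b→15
  15='acbb' goto c→16
  16='acbbc' goto a→17
  17='acbbca' goto ·  ←P6
  18='cb' goto d→19
  19='cbd' goto ·  ←P7

BFS fail/out derivation:
  n1('b'): parent n0 fail=0; on 'b' 0 → fail=0;  out {4}∪∅={4}
  n3('a'): parent n0 fail=0; on 'a' 0 → fail=0;  out ∅∪∅=∅
  n8('c'): parent n0 fail=0; on 'c' 0 → fail=0;  out ∅∪∅=∅
  n2('bd'): parent n1 fail=0; on 'd' 0 → fail=0;  out {0}∪∅={0}
  n4('ad'): parent n3 fail=0; on 'd' 0 → fail=0;  out ∅∪∅=∅
  n9('cc'): parent n8 fail=0; on 'c' 0 → fail=8;  out {2}∪∅={2}
  n10('ab'): parent n3 fail=0; on 'b' 0 → fail=1;  out ∅∪{4}={4}
  n13('ac'): parent n3 fail=0; on 'c' 0 → fail=8;  out ∅∪∅=∅
  n18('cb'): parent n8 fail=0; on 'b' 0 → fail=1;  out ∅∪{4}={4}
  n5('ada'): parent n4 fail=0; on 'a' 0 → fail=3;  out ∅∪∅=∅
  n11('abc'): parent n10 fail=1; on 'c' 1→0 → fail=8;  out {3}∪∅={3}
  n12('add'): parent n4 fail=0; on 'd' 0 → fail=0;  out {5}∪∅={5}
  n14('acb'): parent n13 fail=8; on 'b' 8 → fail=18;  out ∅∪{4}={4}
  n19('cbd'): parent n18 fail=1; on 'd' 1 → fail=2;  out {7}∪{0}={0,7}
  n6('adab'): parent n5 fail=3; on 'b' 3 → fail=10;  out ∅∪{4}={4}
  n15('acbb'): parent n14 fail=18; on 'b' 18→1→0 → fail=1;  out ∅∪{4}={4}
  n7('adabd'): parent n6 fail=10; on 'd' 10→1 → fail=2;  out {1}∪{0}={0,1}
  n16('acbbc'): parent n15 fail=1; on 'c' 1→0 → fail=8;  out ∅∪∅=∅
  n17('acbbca'): parent n16 fail=8; on 'a' 8→0 → fail=3;  out {6}∪∅={6}

Scan:
i=0 'a': node 0→3
i=1 'b': node 3→10  emit P4@[1:1]
i=2 'c': node 10→11  emit P3@[0:2]
i=3 'b': node 11→18 (fail-walked)  emit P4@[3:3]
i=4 'c': node 18→8 (fail-walked)
i=5 'c': node 8→9  emit P2@[4:5]
i=6 'b': node 9→18 (fail-walked)  emit P4@[6:6]
i=7 'b': node 18→1 (fail-walked)  emit P4@[7:7]
i=8 'd': node 1→2  emit P0@[7:8]
i=9 'b': node 2→1 (fail-walked)  emit P4@[9:9]
i=10 'a': node 1→3 (fail-walked)
i=11 'd': node 3→4
i=12 'a': node 4→5
i=13 'b': node 5→6  emit P4@[13:13]
i=14 'd': node 6→7  emit P0@[13:14],P1@[10:14]
i=15 'd': node 7→0 (fail-walked)
i=16 'c': node 0→8
i=17 'b': node 8→18  emit P4@[17:17]
i=18 'a': node 18→3 (fail-walked)
i=19 'a': node 3→3 (fail-walked)
i=20 'a': node 3→3 (fail-walked)
i=21 'a': node 3→3 (fail-walked)
i=22 'd': node 3→4
i=23 'a': node 4→5
i=24 'b': node 5→6  emit P4@[24:24]
i=25 'd': node 6→7  emit P0@[24:25],P1@[21:25]
i=26 'a': node 7→3 (fail-walked)
i=27 'd': node 3→4
i=28 'd': node 4→12  emit P5@[26:28]
i=29 'c': node 12→8 (fail-walked)
i=30 'c': node 8→9  emit P2@[29:30]
i=31 'c': node 9→9 (fail-walked)  emit P2@[30:31]
i=32 'c': node 9→9 (fail-walked)  emit P2@[31:32]
i=33 'b': node 9→18 (fail-walked)  emit P4@[33:33]
i=34 'd': node 18→19  emit P0@[33:34],P7@[32:34]
i=35 'a': node 19→3 (fail-walked)
i=36 'b': node 3→10  emit P4@[36:36]
i=37 'c': node 10→11  emit P3@[35:37]
i=38 'b': node 11→18 (fail-walked)  emit P4@[38:38]
i=39 'a': node 18→3 (fail-walked)
i=40 'd': node 3→4
i=41 'c': node 4→8 (fail-walked)
i=42 'b': node 8→18  emit P4@[42:42]
i=43 'd': node 18→19  emit P0@[42:43],P7@[41:43]
i=44 'a': node 19→3 (fail-walked)
i=45 'c': node 3→13
i=46 'c': node 13→9 (fail-walked)  emit P2@[45:46]
i=47 'b': node 9→18 (fail-walked)  emit P4@[47:47]
i=48 'a': node 18→3 (fail-walked)
i=49 'd': node 3→4
i=50 'd': node 4→12  emit P5@[48:50]
i=51 'a': node 12→3 (fail-walked)
i=52 'd': node 3→4
i=53 'a': node 4→5
i=54 'b': node 5→6  emit P4@[54:54]
i=55 'd': node 6→7  emit P0@[54:55],P1@[51:55]
i=56 'b': node 7→1 (fail-walked)  emit P4@[56:56]
i=57 'a': node 1→3 (fail-walked)
i=58 'd': node 3→4
i=59 'a': node 4→5
i=60 'a': node 5→3 (fail-walked)
i=61 'd': node 3→4
i=62 'c': node 4→8 (fail-walked)
i=63 'a': node 8→3 (fail-walked)
i=64 'd': node 3→4
i=65 'a': node 4→5
i=66 'b': node 5→6  emit P4@[66:66]
i=67 'd': node 6→7  emit P0@[66:67],P1@[63:67]
i=68 'b': node 7→1 (fail-walked)  emit P4@[68:68]
i=69 'a': node 1→3 (fail-walked)
i=70 'd': node 3→4

All matches (sorted): [[1,4],[2,3],[3,4],[5,2],[6,4],[7,4],[8,0],[9,4],[13,4],[14,0],[14,1],[17,4],[24,4],[25,0],[25,1],[28,5],[30,2],[31,2],[32,2],[33,4],[34,0],[34,7],[36,4],[37,3],[38,4],[42,4],[43,0],[43,7],[46,2],[47,4],[50,5],[54,4],[55,0],[55,1],[56,4],[66,4],[67,0],[67,1],[68,4]]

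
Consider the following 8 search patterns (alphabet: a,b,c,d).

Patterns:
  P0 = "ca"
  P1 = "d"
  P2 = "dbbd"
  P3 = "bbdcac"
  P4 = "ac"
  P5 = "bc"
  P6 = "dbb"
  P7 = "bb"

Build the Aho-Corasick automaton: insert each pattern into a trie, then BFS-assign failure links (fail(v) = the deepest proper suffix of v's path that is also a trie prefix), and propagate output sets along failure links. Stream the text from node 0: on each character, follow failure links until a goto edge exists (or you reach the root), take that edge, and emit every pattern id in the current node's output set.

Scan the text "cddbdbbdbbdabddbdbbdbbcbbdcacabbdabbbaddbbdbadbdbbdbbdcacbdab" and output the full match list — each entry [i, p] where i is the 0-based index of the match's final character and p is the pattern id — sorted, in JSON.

Build automaton:
Trie nodes:
  n0 'ε': a→13 b→7 c→1 d→3
  n1 'c': a→2
  n2 'ca': ·  [P0 ends]
  n3 'd': b→4  [P1 ends]
  n4 'db': b→5
  n5 'dbb': d→6  [P6 ends]
  n6 'dbbd': ·  [P2 ends]
  n7 'b': b→8 c→15
  n8 'bb': d→9  [P7 ends]
  n9 'bbd': c→10
  n10 'bbdc': a→11
  n11 'bbdca': c→12
  n12 'bbdcac': ·  [P3 ends]
  n13 'a': c→14
  n14 'ac': ·  [P4 ends]
  n15 'bc': ·  [P5 ends]

BFS fail/out derivation:
  fail(1) 'c': from fail(0)=0 chase 'c': 0 ⇒ 0;  out=∅∪out(0)=∅
  fail(3) 'd': from fail(0)=0 chase 'd': 0 ⇒ 0;  out={1}∪out(0)={1}
  fail(7) 'b': from fail(0)=0 chase 'b': 0 ⇒ 0;  out=∅∪out(0)=∅
  fail(13) 'a': from fail(0)=0 chase 'a': 0 ⇒ 0;  out=∅∪out(0)=∅
  fail(2) 'ca': from fail(1)=0 chase 'a': 0 ⇒ 13;  out={0}∪out(13)={0}
  fail(4) 'db': from fail(3)=0 chase 'b': 0 ⇒ 7;  out=∅∪out(7)=∅
  fail(8) 'bb': from fail(7)=0 chase 'b': 0 ⇒ 7;  out={7}∪out(7)={7}
  fail(14) 'ac': from fail(13)=0 chase 'c': 0 ⇒ 1;  out={4}∪out(1)={4}
  fail(15) 'bc': from fail(7)=0 chase 'c': 0 ⇒ 1;  out={5}∪out(1)={5}
  fail(5) 'dbb': from fail(4)=7 chase 'b': 7 ⇒ 8;  out={6}∪out(8)={6,7}
  fail(9) 'bbd': from fail(8)=7 chase 'd': 7→0 ⇒ 3;  out=∅∪out(3)={1}
  fail(6) 'dbbd': from fail(5)=8 chase 'd': 8 ⇒ 9;  out={2}∪out(9)={1,2}
  fail(10) 'bbdc': from fail(9)=3 chase 'c': 3→0 ⇒ 1;  out=∅∪out(1)=∅
  fail(11) 'bbdca': from fail(10)=1 chase 'a': 1 ⇒ 2;  out=∅∪out(2)={0}
  fail(12) 'bbdcac': from fail(11)=2 chase 'c': 2→13 ⇒ 14;  out={3}∪out(14)={3,4}

Run:
[0] read 'c'  n0⇒n1
[1] read 'd'  n1⇒n3 ·f  ** P1@[1:1]
[2] read 'd'  n3⇒n3 ·f  ** P1@[2:2]
[3] read 'b'  n3⇒n4
[4] read 'd'  n4⇒n3 ·f  ** P1@[4:4]
[5] read 'b'  n3⇒n4
[6] read 'b'  n4⇒n5  ** P6@[4:6],P7@[5:6]
[7] read 'd'  n5⇒n6  ** P1@[7:7],P2@[4:7]
[8] read 'b'  n6⇒n4 ·f
[9] read 'b'  n4⇒n5  ** P6@[7:9],P7@[8:9]
[10] read 'd'  n5⇒n6  ** P1@[10:10],P2@[7:10]
[11] read 'a'  n6⇒n13 ·f
[12] read 'b'  n13⇒n7 ·f
[13] read 'd'  n7⇒n3 ·f  ** P1@[13:13]
[14] read 'd'  n3⇒n3 ·f  ** P1@[14:14]
[15] read 'b'  n3⇒n4
[16] read 'd'  n4⇒n3 ·f  ** P1@[16:16]
[17] read 'b'  n3⇒n4
[18] read 'b'  n4⇒n5  ** P6@[16:18],P7@[17:18]
[19] read 'd'  n5⇒n6  ** P1@[19:19],P2@[16:19]
[20] read 'b'  n6⇒n4 ·f
[21] read 'b'  n4⇒n5  ** P6@[19:21],P7@[20:21]
[22] read 'c'  n5⇒n15 ·f  ** P5@[21:22]
[23] read 'b'  n15⇒n7 ·f
[24] read 'b'  n7⇒n8  ** P7@[23:24]
[25] read 'd'  n8⇒n9  ** P1@[25:25]
[26] read 'c'  n9⇒n10
[27] read 'a'  n10⇒n11  ** P0@[26:27]
[28] read 'c'  n11⇒n12  ** P3@[23:28],P4@[27:28]
[29] read 'a'  n12⇒n2 ·f  ** P0@[28:29]
[30] read 'b'  n2⇒n7 ·f
[31] read 'b'  n7⇒n8  ** P7@[30:31]
[32] read 'd'  n8⇒n9  ** P1@[32:32]
[33] read 'a'  n9⇒n13 ·f
[34] read 'b'  n13⇒n7 ·f
[35] read 'b'  n7⇒n8  ** P7@[34:35]
[36] read 'b'  n8⇒n8 ·f  ** P7@[35:36]
[37] read 'a'  n8⇒n13 ·f
[38] read 'd'  n13⇒n3 ·f  ** P1@[38:38]
[39] read 'd'  n3⇒n3 ·f  ** P1@[39:39]
[40] read 'b'  n3⇒n4
[41] read 'b'  n4⇒n5  ** P6@[39:41],P7@[40:41]
[42] read 'd'  n5⇒n6  ** P1@[42:42],P2@[39:42]
[43] read 'b'  n6⇒n4 ·f
[44] read 'a'  n4⇒n13 ·f
[45] read 'd'  n13⇒n3 ·f  ** P1@[45:45]
[46] read 'b'  n3⇒n4
[47] read 'd'  n4⇒n3 ·f  ** P1@[47:47]
[48] read 'b'  n3⇒n4
[49] read 'b'  n4⇒n5  ** P6@[47:49],P7@[48:49]
[50] read 'd'  n5⇒n6  ** P1@[50:50],P2@[47:50]
[51] read 'b'  n6⇒n4 ·f
[52] read 'b'  n4⇒n5  ** P6@[50:52],P7@[51:52]
[53] read 'd'  n5⇒n6  ** P1@[53:53],P2@[50:53]
[54] read 'c'  n6⇒n10 ·f
[55] read 'a'  n10⇒n11  ** P0@[54:55]
[56] read 'c'  n11⇒n12  ** P3@[51:56],P4@[55:56]
[57] read 'b'  n12⇒n7 ·f
[58] read 'd'  n7⇒n3 ·f  ** P1@[58:58]
[59] read 'a'  n3⇒n13 ·f
[60] read 'b'  n13⇒n7 ·f

Result: [[1,1],[2,1],[4,1],[6,6],[6,7],[7,1],[7,2],[9,6],[9,7],[10,1],[10,2],[13,1],[14,1],[16,1],[18,6],[18,7],[19,1],[19,2],[21,6],[21,7],[22,5],[24,7],[25,1],[27,0],[28,3],[28,4],[29,0],[31,7],[32,1],[35,7],[36,7],[38,1],[39,1],[41,6],[41,7],[42,1],[42,2],[45,1],[47,1],[49,6],[49,7],[50,1],[50,2],[52,6],[52,7],[53,1],[53,2],[55,0],[56,3],[56,4],[58,1]]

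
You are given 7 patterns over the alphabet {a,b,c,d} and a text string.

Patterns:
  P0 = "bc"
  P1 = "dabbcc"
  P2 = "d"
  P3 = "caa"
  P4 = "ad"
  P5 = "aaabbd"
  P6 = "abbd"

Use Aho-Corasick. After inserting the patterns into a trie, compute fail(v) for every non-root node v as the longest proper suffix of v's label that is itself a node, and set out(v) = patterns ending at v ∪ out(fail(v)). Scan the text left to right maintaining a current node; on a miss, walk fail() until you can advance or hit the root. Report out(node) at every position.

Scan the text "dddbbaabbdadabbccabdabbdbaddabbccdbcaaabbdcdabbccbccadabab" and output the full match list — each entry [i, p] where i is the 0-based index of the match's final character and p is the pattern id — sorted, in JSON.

Build:
Trie (insert patterns):
  n0 'ε': a→12 b→1 c→9 d→3
  n1 'b': c→2
  n2 'bc': ·  ←P0
  n3 'd': a→4  ←P2
  n4 'da': b→5
  n5 'dab': b→6
  n6 'dabb': c→7
  n7 'dabbc': c→8
  n8 'dabbcc': ·  ←P1
  n9 'c': a→10
  n10 'ca': a→11
  n11 'caa': ·  ←P3
  n12 'a': a→14 b→19 d→13
  n13 'ad': ·  ←P4
  n14 'aa': a→15
  n15 'aaa': b→16
  n16 'aaab': b→17
  n17 'aaabb': d→18
  n18 'aaabbd': ·  ←P5
  n19 'ab': b→20
  n20 'abb': d→21
  n21 'abbd': ·  ←P6

Failure links (BFS by depth):
  n1('b'): parent n0 fail=0; on 'b' 0 → fail=0;  out ∅∪∅=∅
  n3('d'): parent n0 fail=0; on 'd' 0 → fail=0;  out {2}∪∅={2}
  n9('c'): parent n0 fail=0; on 'c' 0 → fail=0;  out ∅∪∅=∅
  n12('a'): parent n0 fail=0; on 'a' 0 → fail=0;  out ∅∪∅=∅
  n2('bc'): parent n1 fail=0; on 'c' 0 → fail=9;  out {0}∪∅={0}
  n4('da'): parent n3 fail=0; on 'a' 0 → fail=12;  out ∅∪∅=∅
  n10('ca'): parent n9 fail=0; on 'a' 0 → fail=12;  out ∅∪∅=∅
  n13('ad'): parent n12 fail=0; on 'd' 0 → fail=3;  out {4}∪{2}={2,4}
  n14('aa'): parent n12 fail=0; on 'a' 0 → fail=12;  out ∅∪∅=∅
  n19('ab'): parent n12 fail=0; on 'b' 0 → fail=1;  out ∅∪∅=∅
  n5('dab'): parent n4 fail=12; on 'b' 12 → fail=19;  out ∅∪∅=∅
  n11('caa'): parent n10 fail=12; on 'a' 12 → fail=14;  out {3}∪∅={3}
  n15('aaa'): parent n14 fail=12; on 'a' 12 → fail=14;  out ∅∪∅=∅
  n20('abb'): parent n19 fail=1; on 'b' 1→0 → fail=1;  out ∅∪∅=∅
  n6('dabb'): parent n5 fail=19; on 'b' 19 → fail=20;  out ∅∪∅=∅
  n16('aaab'): parent n15 fail=14; on 'b' 14→12 → fail=19;  out ∅∪∅=∅
  n21('abbd'): parent n20 fail=1; on 'd' 1→0 → fail=3;  out {6}∪{2}={2,6}
  n7('dabbc'): parent n6 fail=20; on 'c' 20→1 → fail=2;  out ∅∪{0}={0}
  n17('aaabb'): parent n16 fail=19; on 'b' 19 → fail=20;  out ∅∪∅=∅
  n8('dabbcc'): parent n7 fail=2; on 'c' 2→9→0 → fail=9;  out {1}∪∅={1}
  n18('aaabbd'): parent n17 fail=20; on 'd' 20 → fail=21;  out {5}∪{2,6}={2,5,6}

Text stream:
[0] read 'd'  n0⇒n3  emit P2@[0:0]
[1] read 'd'  n3⇒n3 (via fail)  emit P2@[1:1]
[2] read 'd'  n3⇒n3 (via fail)  emit P2@[2:2]
[3] read 'b'  n3⇒n1 (via fail)
[4] read 'b'  n1⇒n1 (via fail)
[5] read 'a'  n1⇒n12 (via fail)
[6] read 'a'  n12⇒n14
[7] read 'b'  n14⇒n19 (via fail)
[8] read 'b'  n19⇒n20
[9] read 'd'  n20⇒n21  emit P2@[9:9],P6@[6:9]
[10] read 'a'  n21⇒n4 (via fail)
[11] read 'd'  n4⇒n13 (via fail)  emit P2@[11:11],P4@[10:11]
[12] read 'a'  n13⇒n4 (via fail)
[13] read 'b'  n4⇒n5
[14] read 'b'  n5⇒n6
[15] read 'c'  n6⇒n7  emit P0@[14:15]
[16] read 'c'  n7⇒n8  emit P1@[11:16]
[17] read 'a'  n8⇒n10 (via fail)
[18] read 'b'  n10⇒n19 (via fail)
[19] read 'd'  n19⇒n3 (via fail)  emit P2@[19:19]
[20] read 'a'  n3⇒n4
[21] read 'b'  n4⇒n5
[22] read 'b'  n5⇒n6
[23] read 'd'  n6⇒n21 (via fail)  emit P2@[23:23],P6@[20:23]
[24] read 'b'  n21⇒n1 (via fail)
[25] read 'a'  n1⇒n12 (via fail)
[26] read 'd'  n12⇒n13  emit P2@[26:26],P4@[25:26]
[27] read 'd'  n13⇒n3 (via fail)  emit P2@[27:27]
[28] read 'a'  n3⇒n4
[29] read 'b'  n4⇒n5
[30] read 'b'  n5⇒n6
[31] read 'c'  n6⇒n7  emit P0@[30:31]
[32] read 'c'  n7⇒n8  emit P1@[27:32]
[33] read 'd'  n8⇒n3 (via fail)  emit P2@[33:33]
[34] read 'b'  n3⇒n1 (via fail)
[35] read 'c'  n1⇒n2  emit P0@[34:35]
[36] read 'a'  n2⇒n10 (via fail)
[37] read 'a'  n10⇒n11  emit P3@[35:37]
[38] read 'a'  n11⇒n15 (via fail)
[39] read 'b'  n15⇒n16
[40] read 'b'  n16⇒n17
[41] read 'd'  n17⇒n18  emit P2@[41:41],P5@[36:41],P6@[38:41]
[42] read 'c'  n18⇒n9 (via fail)
[43] read 'd'  n9⇒n3 (via fail)  emit P2@[43:43]
[44] read 'a'  n3⇒n4
[45] read 'b'  n4⇒n5
[46] read 'b'  n5⇒n6
[47] read 'c'  n6⇒n7  emit P0@[46:47]
[48] read 'c'  n7⇒n8  emit P1@[43:48]
[49] read 'b'  n8⇒n1 (via fail)
[50] read 'c'  n1⇒n2  emit P0@[49:50]
[51] read 'c'  n2⇒n9 (via fail)
[52] read 'a'  n9⇒n10
[53] read 'd'  n10⇒n13 (via fail)  emit P2@[53:53],P4@[52:53]
[54] read 'a'  n13⇒n4 (via fail)
[55] read 'b'  n4⇒n5
[56] read 'a'  n5⇒n12 (via fail)
[57] read 'b'  n12⇒n19

Result: [[0,2],[1,2],[2,2],[9,2],[9,6],[11,2],[11,4],[15,0],[16,1],[19,2],[23,2],[23,6],[26,2],[26,4],[27,2],[31,0],[32,1],[33,2],[35,0],[37,3],[41,2],[41,5],[41,6],[43,2],[47,0],[48,1],[50,0],[53,2],[53,4]]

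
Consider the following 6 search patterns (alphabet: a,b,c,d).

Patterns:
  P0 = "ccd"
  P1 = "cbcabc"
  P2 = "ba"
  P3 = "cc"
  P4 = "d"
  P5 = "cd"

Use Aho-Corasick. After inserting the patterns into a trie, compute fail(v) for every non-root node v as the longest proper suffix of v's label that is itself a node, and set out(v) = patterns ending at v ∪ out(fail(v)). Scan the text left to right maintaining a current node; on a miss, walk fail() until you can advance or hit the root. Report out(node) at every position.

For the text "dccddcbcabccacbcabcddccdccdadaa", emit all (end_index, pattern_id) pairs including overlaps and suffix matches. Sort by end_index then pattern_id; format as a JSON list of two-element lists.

Construct AC machine:
Trie nodes:
  n0 'ε': b→9 c→1 d→11
  n1 'c': b→4 c→2 d→12
  n2 'cc': d→3  ←P3
  n3 'ccd': ·  ←P0
  n4 'cb': c→5
  n5 'cbc': a→6
  n6 'cbca': b→7
  n7 'cbcab': c→8
  n8 'cbcabc': ·  ←P1
  n9 'b': a→10
  n10 'ba': ·  ←P2
  n11 'd': ·  ←P4
  n12 'cd': ·  ←P5

Failure links (BFS by depth):
  n1('c'): parent n0 fail=0; on 'c' 0 → fail=0;  out ∅∪∅=∅
  n9('b'): parent n0 fail=0; on 'b' 0 → fail=0;  out ∅∪∅=∅
  n11('d'): parent n0 fail=0; on 'd' 0 → fail=0;  out {4}∪∅={4}
  n2('cc'): parent n1 fail=0; on 'c' 0 → fail=1;  out {3}∪∅={3}
  n4('cb'): parent n1 fail=0; on 'b' 0 → fail=9;  out ∅∪∅=∅
  n10('ba'): parent n9 fail=0; on 'a' 0 → fail=0;  out {2}∪∅={2}
  n12('cd'): parent n1 fail=0; on 'd' 0 → fail=11;  out {5}∪{4}={4,5}
  n3('ccd'): parent n2 fail=1; on 'd' 1 → fail=12;  out {0}∪{4,5}={0,4,5}
  n5('cbc'): parent n4 fail=9; on 'c' 9→0 → fail=1;  out ∅∪∅=∅
  n6('cbca'): parent n5 fail=1; on 'a' 1→0 → fail=0;  out ∅∪∅=∅
  n7('cbcab'): parent n6 fail=0; on 'b' 0 → fail=9;  out ∅∪∅=∅
  n8('cbcabc'): parent n7 fail=9; on 'c' 9→0 → fail=1;  out {1}∪∅={1}

Scan:
[0] read 'd'  n0⇒n11  emit P4@[0:0]
[1] read 'c'  n11⇒n1 (fail-walked)
[2] read 'c'  n1⇒n2  emit P3@[1:2]
[3] read 'd'  n2⇒n3  emit P0@[1:3],P4@[3:3],P5@[2:3]
[4] read 'd'  n3⇒n11 (fail-walked)  emit P4@[4:4]
[5] read 'c'  n11⇒n1 (fail-walked)
[6] read 'b'  n1⇒n4
[7] read 'c'  n4⇒n5
[8] read 'a'  n5⇒n6
[9] read 'b'  n6⇒n7
[10] read 'c'  n7⇒n8  emit P1@[5:10]
[11] read 'c'  n8⇒n2 (fail-walked)  emit P3@[10:11]
[12] read 'a'  n2⇒n0 (fail-walked)
[13] read 'c'  n0⇒n1
[14] read 'b'  n1⇒n4
[15] read 'c'  n4⇒n5
[16] read 'a'  n5⇒n6
[17] read 'b'  n6⇒n7
[18] read 'c'  n7⇒n8  emit P1@[13:18]
[19] read 'd'  n8⇒n12 (fail-walked)  emit P4@[19:19],P5@[18:19]
[20] read 'd'  n12⇒n11 (fail-walked)  emit P4@[20:20]
[21] read 'c'  n11⇒n1 (fail-walked)
[22] read 'c'  n1⇒n2  emit P3@[21:22]
[23] read 'd'  n2⇒n3  emit P0@[21:23],P4@[23:23],P5@[22:23]
[24] read 'c'  n3⇒n1 (fail-walked)
[25] read 'c'  n1⇒n2  emit P3@[24:25]
[26] read 'd'  n2⇒n3  emit P0@[24:26],P4@[26:26],P5@[25:26]
[27] read 'a'  n3⇒n0 (fail-walked)
[28] read 'd'  n0⇒n11  emit P4@[28:28]
[29] read 'a'  n11⇒n0 (fail-walked)
[30] read 'a'  n0⇒n0

Result: [[0,4],[2,3],[3,0],[3,4],[3,5],[4,4],[10,1],[11,3],[18,1],[19,4],[19,5],[20,4],[22,3],[23,0],[23,4],[23,5],[25,3],[26,0],[26,4],[26,5],[28,4]]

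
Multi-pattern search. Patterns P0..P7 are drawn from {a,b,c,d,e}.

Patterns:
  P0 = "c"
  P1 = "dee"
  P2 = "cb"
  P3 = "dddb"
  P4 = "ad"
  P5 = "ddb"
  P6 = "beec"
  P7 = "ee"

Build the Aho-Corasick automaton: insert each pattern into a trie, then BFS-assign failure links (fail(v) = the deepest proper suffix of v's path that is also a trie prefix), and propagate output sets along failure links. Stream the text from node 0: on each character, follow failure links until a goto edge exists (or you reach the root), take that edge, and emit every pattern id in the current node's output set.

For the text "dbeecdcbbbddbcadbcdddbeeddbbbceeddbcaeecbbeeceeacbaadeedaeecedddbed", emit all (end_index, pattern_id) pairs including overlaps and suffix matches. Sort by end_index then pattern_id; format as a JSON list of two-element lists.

Construct AC machine:
Trie nodes:
  n0 'ε': a→9 b→12 c→1 d→2 e→16
  n1 'c': b→5  ←P0
  n2 'd': d→6 e→3
  n3 'de': e→4
  n4 'dee': ·  ←P1
  n5 'cb': ·  ←P2
  n6 'dd': b→11 d→7
  n7 'ddd': b→8
  n8 'dddb': ·  ←P3
  n9 'a': d→10
  n10 'ad': ·  ←P4
  n11 'ddb': ·  ←P5
  n12 'b': e→13
  n13 'be': e→14
  n14 'bee': c→15
  n15 'beec': ·  ←P6
  n16 'e': e→17
  n17 'ee': ·  ←P7

Failure links (BFS by depth):
  n1('c'): parent n0 fail=0; on 'c' 0 → fail=0;  out {0}∪∅={0}
  n2('d'): parent n0 fail=0; on 'd' 0 → fail=0;  out ∅∪∅=∅
  n9('a'): parent n0 fail=0; on 'a' 0 → fail=0;  out ∅∪∅=∅
  n12('b'): parent n0 fail=0; on 'b' 0 → fail=0;  out ∅∪∅=∅
  n16('e'): parent n0 fail=0; on 'e' 0 → fail=0;  out ∅∪∅=∅
  n3('de'): parent n2 fail=0; on 'e' 0 → fail=16;  out ∅∪∅=∅
  n5('cb'): parent n1 fail=0; on 'b' 0 → fail=12;  out {2}∪∅={2}
  n6('dd'): parent n2 fail=0; on 'd' 0 → fail=2;  out ∅∪∅=∅
  n10('ad'): parent n9 fail=0; on 'd' 0 → fail=2;  out {4}∪∅={4}
  n13('be'): parent n12 fail=0; on 'e' 0 → fail=16;  out ∅∪∅=∅
  n17('ee'): parent n16 fail=0; on 'e' 0 → fail=16;  out {7}∪∅={7}
  n4('dee'): parent n3 fail=16; on 'e' 16 → fail=17;  out {1}∪{7}={1,7}
  n7('ddd'): parent n6 fail=2; on 'd' 2 → fail=6;  out ∅∪∅=∅
  n11('ddb'): parent n6 fail=2; on 'b' 2→0 → fail=12;  out {5}∪∅={5}
  n14('bee'): parent n13 fail=16; on 'e' 16 → fail=17;  out ∅∪{7}={7}
  n8('dddb'): parent n7 fail=6; on 'b' 6 → fail=11;  out {3}∪{5}={3,5}
  n15('beec'): parent n14 fail=17; on 'c' 17→16→0 → fail=1;  out {6}∪{0}={0,6}

Text stream:
[0] read 'd'  n0⇒n2
[1] read 'b'  n2⇒n12 (via fail)
[2] read 'e'  n12⇒n13
[3] read 'e'  n13⇒n14  → match P7@[2:3]
[4] read 'c'  n14⇒n15  → match P0@[4:4],P6@[1:4]
[5] read 'd'  n15⇒n2 (via fail)
[6] read 'c'  n2⇒n1 (via fail)  → match P0@[6:6]
[7] read 'b'  n1⇒n5  → match P2@[6:7]
[8] read 'b'  n5⇒n12 (via fail)
[9] read 'b'  n12⇒n12 (via fail)
[10] read 'd'  n12⇒n2 (via fail)
[11] read 'd'  n2⇒n6
[12] read 'b'  n6⇒n11  → match P5@[10:12]
[13] read 'c'  n11⇒n1 (via fail)  → match P0@[13:13]
[14] read 'a'  n1⇒n9 (via fail)
[15] read 'd'  n9⇒n10  → match P4@[14:15]
[16] read 'b'  n10⇒n12 (via fail)
[17] read 'c'  n12⇒n1 (via fail)  → match P0@[17:17]
[18] read 'd'  n1⇒n2 (via fail)
[19] read 'd'  n2⇒n6
[20] read 'd'  n6⇒n7
[21] read 'b'  n7⇒n8  → match P3@[18:21],P5@[19:21]
[22] read 'e'  n8⇒n13 (via fail)
[23] read 'e'  n13⇒n14  → match P7@[22:23]
[24] read 'd'  n14⇒n2 (via fail)
[25] read 'd'  n2⇒n6
[26] read 'b'  n6⇒n11  → match P5@[24:26]
[27] read 'b'  n11⇒n12 (via fail)
[28] read 'b'  n12⇒n12 (via fail)
[29] read 'c'  n12⇒n1 (via fail)  → match P0@[29:29]
[30] read 'e'  n1⇒n16 (via fail)
[31] read 'e'  n16⇒n17  → match P7@[30:31]
[32] read 'd'  n17⇒n2 (via fail)
[33] read 'd'  n2⇒n6
[34] read 'b'  n6⇒n11  → match P5@[32:34]
[35] read 'c'  n11⇒n1 (via fail)  → match P0@[35:35]
[36] read 'a'  n1⇒n9 (via fail)
[37] read 'e'  n9⇒n16 (via fail)
[38] read 'e'  n16⇒n17  → match P7@[37:38]
[39] read 'c'  n17⇒n1 (via fail)  → match P0@[39:39]
[40] read 'b'  n1⇒n5  → match P2@[39:40]
[41] read 'b'  n5⇒n12 (via fail)
[42] read 'e'  n12⇒n13
[43] read 'e'  n13⇒n14  → match P7@[42:43]
[44] read 'c'  n14⇒n15  → match P0@[44:44],P6@[41:44]
[45] read 'e'  n15⇒n16 (via fail)
[46] read 'e'  n16⇒n17  → match P7@[45:46]
[47] read 'a'  n17⇒n9 (via fail)
[48] read 'c'  n9⇒n1 (via fail)  → match P0@[48:48]
[49] read 'b'  n1⇒n5  → match P2@[48:49]
[50] read 'a'  n5⇒n9 (via fail)
[51] read 'a'  n9⇒n9 (via fail)
[52] read 'd'  n9⇒n10  → match P4@[51:52]
[53] read 'e'  n10⇒n3 (via fail)
[54] read 'e'  n3⇒n4  → match P1@[52:54],P7@[53:54]
[55] read 'd'  n4⇒n2 (via fail)
[56] read 'a'  n2⇒n9 (via fail)
[57] read 'e'  n9⇒n16 (via fail)
[58] read 'e'  n16⇒n17  → match P7@[57:58]
[59] read 'c'  n17⇒n1 (via fail)  → match P0@[59:59]
[60] read 'e'  n1⇒n16 (via fail)
[61] read 'd'  n16⇒n2 (via fail)
[62] read 'd'  n2⇒n6
[63] read 'd'  n6⇒n7
[64] read 'b'  n7⇒n8  → match P3@[61:64],P5@[62:64]
[65] read 'e'  n8⇒n13 (via fail)
[66] read 'd'  n13⇒n2 (via fail)

All matches (sorted): [[3,7],[4,0],[4,6],[6,0],[7,2],[12,5],[13,0],[15,4],[17,0],[21,3],[21,5],[23,7],[26,5],[29,0],[31,7],[34,5],[35,0],[38,7],[39,0],[40,2],[43,7],[44,0],[44,6],[46,7],[48,0],[49,2],[52,4],[54,1],[54,7],[58,7],[59,0],[64,3],[64,5]]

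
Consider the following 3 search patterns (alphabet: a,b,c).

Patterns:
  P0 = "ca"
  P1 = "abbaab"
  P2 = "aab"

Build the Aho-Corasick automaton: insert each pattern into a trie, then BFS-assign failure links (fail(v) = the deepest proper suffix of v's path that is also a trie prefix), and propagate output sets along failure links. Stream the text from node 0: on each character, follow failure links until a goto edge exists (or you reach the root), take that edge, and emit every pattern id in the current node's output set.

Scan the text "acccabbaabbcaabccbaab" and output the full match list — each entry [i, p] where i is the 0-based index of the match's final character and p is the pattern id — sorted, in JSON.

Build:
Trie nodes:
  n0 'ε': a→3 c→1
  n1 'c': a→2
  n2 'ca': ·  ←P0
  n3 'a': a→9 b→4
  n4 'ab': b→5
  n5 'abb': a→6
  n6 'abba': a→7
  n7 'abbaa': b→8
  n8 'abbaab': ·  ←P1
  n9 'aa': b→10
  n10 'aab': ·  ←P2

BFS fail/out derivation:
  n1('c'): parent n0 fail=0; on 'c' 0 → fail=0;  out ∅∪∅=∅
  n3('a'): parent n0 fail=0; on 'a' 0 → fail=0;  out ∅∪∅=∅
  n2('ca'): parent n1 fail=0; on 'a' 0 → fail=3;  out {0}∪∅={0}
  n4('ab'): parent n3 fail=0; on 'b' 0 → fail=0;  out ∅∪∅=∅
  n9('aa'): parent n3 fail=0; on 'a' 0 → fail=3;  out ∅∪∅=∅
  n5('abb'): parent n4 fail=0; on 'b' 0 → fail=0;  out ∅∪∅=∅
  n10('aab'): parent n9 fail=3; on 'b' 3 → fail=4;  out {2}∪∅={2}
  n6('abba'): parent n5 fail=0; on 'a' 0 → fail=3;  out ∅∪∅=∅
  n7('abbaa'): parent n6 fail=3; on 'a' 3 → fail=9;  out ∅∪∅=∅
  n8('abbaab'): parent n7 fail=9; on 'b' 9 → fail=10;  out {1}∪{2}={1,2}

Run:
i=0 'a': node 0→3
i=1 'c': node 3→1 (via fail)
i=2 'c': node 1→1 (via fail)
i=3 'c': node 1→1 (via fail)
i=4 'a': node 1→2  ** P0@[3:4]
i=5 'b': node 2→4 (via fail)
i=6 'b': node 4→5
i=7 'a': node 5→6
i=8 'a': node 6→7
i=9 'b': node 7→8  ** P1@[4:9],P2@[7:9]
i=10 'b': node 8→5 (via fail)
i=11 'c': node 5→1 (via fail)
i=12 'a': node 1→2  ** P0@[11:12]
i=13 'a': node 2→9 (via fail)
i=14 'b': node 9→10  ** P2@[12:14]
i=15 'c': node 10→1 (via fail)
i=16 'c': node 1→1 (via fail)
i=17 'b': node 1→0 (via fail)
i=18 'a': node 0→3
i=19 'a': node 3→9
i=20 'b': node 9→10  ** P2@[18:20]

Result: [[4,0],[9,1],[9,2],[12,0],[14,2],[20,2]]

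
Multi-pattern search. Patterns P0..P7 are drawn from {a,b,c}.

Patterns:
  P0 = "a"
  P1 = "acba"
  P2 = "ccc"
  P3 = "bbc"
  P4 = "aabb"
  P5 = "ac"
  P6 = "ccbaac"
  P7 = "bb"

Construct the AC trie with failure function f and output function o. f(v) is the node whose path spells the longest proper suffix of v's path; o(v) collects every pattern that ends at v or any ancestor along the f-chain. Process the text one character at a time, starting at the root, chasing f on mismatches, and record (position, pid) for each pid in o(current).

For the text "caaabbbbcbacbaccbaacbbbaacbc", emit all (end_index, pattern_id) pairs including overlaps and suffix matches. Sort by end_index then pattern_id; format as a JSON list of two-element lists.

Build:
Trie (insert patterns):
  0='ε' goto a→1 b→8 c→5
  1='a' goto a→11 c→2  ←P0
  2='ac' goto b→3  ←P5
  3='acb' goto a→4
  4='acba' goto ·  ←P1
  5='c' goto c→6
  6='cc' goto b→14 c→7
  7='ccc' goto ·  ←P2
  8='b' goto b→9
  9='bb' goto c→10  ←P7
  10='bbc' goto ·  ←P3
  11='aa' goto b→12
  12='aab' goto b→13
  13='aabb' goto ·  ←P4
  14='ccb' goto a→15
  15='ccba' goto a→16
  16='ccbaa' goto c→17
  17='ccbaac' goto ·  ←P6

Failure links (BFS by depth):
  n1('a'): parent n0 fail=0; on 'a' 0 → fail=0;  out {0}∪∅={0}
  n5('c'): parent n0 fail=0; on 'c' 0 → fail=0;  out ∅∪∅=∅
  n8('b'): parent n0 fail=0; on 'b' 0 → fail=0;  out ∅∪∅=∅
  n2('ac'): parent n1 fail=0; on 'c' 0 → fail=5;  out {5}∪∅={5}
  n6('cc'): parent n5 fail=0; on 'c' 0 → fail=5;  out ∅∪∅=∅
  n9('bb'): parent n8 fail=0; on 'b' 0 → fail=8;  out {7}∪∅={7}
  n11('aa'): parent n1 fail=0; on 'a' 0 → fail=1;  out ∅∪{0}={0}
  n3('acb'): parent n2 fail=5; on 'b' 5→0 → fail=8;  out ∅∪∅=∅
  n7('ccc'): parent n6 fail=5; on 'c' 5 → fail=6;  out {2}∪∅={2}
  n10('bbc'): parent n9 fail=8; on 'c' 8→0 → fail=5;  out {3}∪∅={3}
  n12('aab'): parent n11 fail=1; on 'b' 1→0 → fail=8;  out ∅∪∅=∅
  n14('ccb'): parent n6 fail=5; on 'b' 5→0 → fail=8;  out ∅∪∅=∅
  n4('acba'): parent n3 fail=8; on 'a' 8→0 → fail=1;  out {1}∪{0}={0,1}
  n13('aabb'): parent n12 fail=8; on 'b' 8 → fail=9;  out {4}∪{7}={4,7}
  n15('ccba'): parent n14 fail=8; on 'a' 8→0 → fail=1;  out ∅∪{0}={0}
  n16('ccbaa'): parent n15 fail=1; on 'a' 1 → fail=11;  out ∅∪{0}={0}
  n17('ccbaac'): parent n16 fail=11; on 'c' 11→1 → fail=2;  out {6}∪{5}={5,6}

Text stream:
[0] read 'c'  n0⇒n5
[1] read 'a'  n5⇒n1 ·f  ** P0@[1:1]
[2] read 'a'  n1⇒n11  ** P0@[2:2]
[3] read 'a'  n11⇒n11 ·f  ** P0@[3:3]
[4] read 'b'  n11⇒n12
[5] read 'b'  n12⇒n13  ** P4@[2:5],P7@[4:5]
[6] read 'b'  n13⇒n9 ·f  ** P7@[5:6]
[7] read 'b'  n9⇒n9 ·f  ** P7@[6:7]
[8] read 'c'  n9⇒n10  ** P3@[6:8]
[9] read 'b'  n10⇒n8 ·f
[10] read 'a'  n8⇒n1 ·f  ** P0@[10:10]
[11] read 'c'  n1⇒n2  ** P5@[10:11]
[12] read 'b'  n2⇒n3
[13] read 'a'  n3⇒n4  ** P0@[13:13],P1@[10:13]
[14] read 'c'  n4⇒n2 ·f  ** P5@[13:14]
[15] read 'c'  n2⇒n6 ·f
[16] read 'b'  n6⇒n14
[17] read 'a'  n14⇒n15  ** P0@[17:17]
[18] read 'a'  n15⇒n16  ** P0@[18:18]
[19] read 'c'  n16⇒n17  ** P5@[18:19],P6@[14:19]
[20] read 'b'  n17⇒n3 ·f
[21] read 'b'  n3⇒n9 ·f  ** P7@[20:21]
[22] read 'b'  n9⇒n9 ·f  ** P7@[21:22]
[23] read 'a'  n9⇒n1 ·f  ** P0@[23:23]
[24] read 'a'  n1⇒n11  ** P0@[24:24]
[25] read 'c'  n11⇒n2 ·f  ** P5@[24:25]
[26] read 'b'  n2⇒n3
[27] read 'c'  n3⇒n5 ·f

Matches: [[1,0],[2,0],[3,0],[5,4],[5,7],[6,7],[7,7],[8,3],[10,0],[11,5],[13,0],[13,1],[14,5],[17,0],[18,0],[19,5],[19,6],[21,7],[22,7],[23,0],[24,0],[25,5]]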